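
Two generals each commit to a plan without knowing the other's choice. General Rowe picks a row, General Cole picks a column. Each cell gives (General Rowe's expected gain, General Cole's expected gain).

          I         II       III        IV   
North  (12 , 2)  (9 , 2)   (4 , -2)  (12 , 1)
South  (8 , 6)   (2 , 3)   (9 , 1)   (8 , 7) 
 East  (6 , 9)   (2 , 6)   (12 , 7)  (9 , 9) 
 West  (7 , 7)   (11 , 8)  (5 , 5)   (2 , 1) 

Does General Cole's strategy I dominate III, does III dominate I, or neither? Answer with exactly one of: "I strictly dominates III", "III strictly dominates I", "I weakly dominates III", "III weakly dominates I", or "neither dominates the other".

I strictly dominates III

Compare I to III across each choice by General Rowe: North: 2>-2, South: 6>1, East: 9>7, West: 7>5.
Every comparison favours I, so I strictly dominates III.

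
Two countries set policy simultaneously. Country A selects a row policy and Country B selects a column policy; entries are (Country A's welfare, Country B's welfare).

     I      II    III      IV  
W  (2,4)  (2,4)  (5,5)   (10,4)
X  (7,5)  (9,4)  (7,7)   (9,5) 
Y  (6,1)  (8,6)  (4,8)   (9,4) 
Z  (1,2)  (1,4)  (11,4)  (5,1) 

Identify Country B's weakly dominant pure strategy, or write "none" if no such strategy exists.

III

III vs I: W: 5>4, X: 7>5, Y: 8>1, Z: 4>2.
III vs II: W: 5>4, X: 7>4, Y: 8>6, Z: 4=4.
III vs IV: W: 5>4, X: 7>5, Y: 8>4, Z: 4>1.
III is at least as good as every other strategy against every opponent action, so it is weakly dominant.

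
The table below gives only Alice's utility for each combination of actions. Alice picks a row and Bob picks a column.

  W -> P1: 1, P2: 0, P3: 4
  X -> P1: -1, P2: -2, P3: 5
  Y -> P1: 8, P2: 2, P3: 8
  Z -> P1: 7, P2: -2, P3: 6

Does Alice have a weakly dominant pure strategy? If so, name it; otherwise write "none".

Y vs W: P1: 8>1, P2: 2>0, P3: 8>4.
Y vs X: P1: 8>-1, P2: 2>-2, P3: 8>5.
Y vs Z: P1: 8>7, P2: 2>-2, P3: 8>6.
Y is at least as good as every other strategy against every opponent action, so it is weakly dominant.

Y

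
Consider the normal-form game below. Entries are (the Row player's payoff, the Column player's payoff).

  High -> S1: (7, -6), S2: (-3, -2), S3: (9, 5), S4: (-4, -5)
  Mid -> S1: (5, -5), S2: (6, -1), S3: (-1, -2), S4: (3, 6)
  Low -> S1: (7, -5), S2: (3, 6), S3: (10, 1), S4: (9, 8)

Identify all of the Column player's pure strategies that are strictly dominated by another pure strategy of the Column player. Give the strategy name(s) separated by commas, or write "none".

S1

S2 strictly dominates S1 — High: -2>-6, Mid: -1>-5, Low: 6>-5.
S2 is not dominated — it holds its own against S1 at High (-2>-6); S3 at Mid (-1>-2); S4 at High (-2>-5).
S3 is not dominated — it holds its own against S1 at High (5>-6); S2 at High (5>-2); S4 at High (5>-5).
S4 is not dominated — it holds its own against S1 at High (-5>-6); S2 at Mid (6>-1); S3 at Mid (6>-2).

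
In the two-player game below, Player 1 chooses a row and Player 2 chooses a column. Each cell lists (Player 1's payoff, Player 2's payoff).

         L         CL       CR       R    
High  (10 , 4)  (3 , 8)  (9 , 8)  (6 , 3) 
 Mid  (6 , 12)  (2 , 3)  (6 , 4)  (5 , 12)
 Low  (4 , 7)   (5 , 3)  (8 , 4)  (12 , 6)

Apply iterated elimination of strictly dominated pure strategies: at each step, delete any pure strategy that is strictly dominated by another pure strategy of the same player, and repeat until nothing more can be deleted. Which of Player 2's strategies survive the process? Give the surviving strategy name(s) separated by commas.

Player 1's strategy Mid is strictly dominated by High (L: 10>6, CL: 3>2, CR: 9>6, R: 6>5) and is removed.
Column R is eliminated: L beats it against every remaining row (High: 4>3, Low: 7>6).
Among the remaining strategies, none is strictly dominated by another pure strategy of the same player, so the elimination stops.
Surviving strategies — Player 1: {High, Low}; Player 2: {L, CL, CR}.

L, CL, CR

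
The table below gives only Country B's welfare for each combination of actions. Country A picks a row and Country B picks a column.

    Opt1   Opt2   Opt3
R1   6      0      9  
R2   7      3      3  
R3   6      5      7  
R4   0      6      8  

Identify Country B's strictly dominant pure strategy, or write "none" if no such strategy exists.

none

Opt1 fails to dominate Opt2 at R4 (0<6).
Opt2 fails to dominate Opt1 at R1 (0<6).
Opt3 fails to dominate Opt1 at R2 (3<7).
No single strategy dominates all the others.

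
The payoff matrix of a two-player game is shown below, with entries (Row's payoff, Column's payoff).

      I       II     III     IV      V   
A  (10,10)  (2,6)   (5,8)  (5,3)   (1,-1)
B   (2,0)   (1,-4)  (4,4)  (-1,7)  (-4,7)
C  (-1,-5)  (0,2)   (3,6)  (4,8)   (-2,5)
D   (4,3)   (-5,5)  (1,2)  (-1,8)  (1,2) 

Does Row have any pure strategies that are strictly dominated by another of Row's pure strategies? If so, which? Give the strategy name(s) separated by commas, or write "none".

A: no other strategy beats it everywhere (B at I (10>2); C at I (10>-1); D at I (10>4)).
B is strictly dominated by A (I: 10>2, II: 2>1, III: 5>4, IV: 5>-1, V: 1>-4).
C: dominated, since A does at least as well everywhere (I: 10>-1, II: 2>0, III: 5>3, IV: 5>4, V: 1>-2).
D: no other strategy beats it everywhere (A at V (1=1); B at I (4>2); C at I (4>-1)).

B, C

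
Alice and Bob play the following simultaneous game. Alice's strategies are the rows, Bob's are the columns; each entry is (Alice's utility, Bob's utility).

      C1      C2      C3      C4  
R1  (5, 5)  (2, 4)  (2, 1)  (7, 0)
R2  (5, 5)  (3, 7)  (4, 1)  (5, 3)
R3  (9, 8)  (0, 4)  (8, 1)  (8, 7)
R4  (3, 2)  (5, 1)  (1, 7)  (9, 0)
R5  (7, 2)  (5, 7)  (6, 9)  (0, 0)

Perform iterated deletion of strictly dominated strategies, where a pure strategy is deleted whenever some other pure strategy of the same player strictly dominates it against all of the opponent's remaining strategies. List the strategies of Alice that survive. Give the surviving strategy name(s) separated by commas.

For Bob, C1 strictly dominates C4 on the remaining rows (R1: 5>0, R2: 5>3, R3: 8>7, R4: 2>0, R5: 2>0); eliminate C4.
Row R1 is eliminated: R5 beats it against every remaining column (C1: 7>5, C2: 5>2, C3: 6>2).
Alice's strategy R2 is strictly dominated by R5 (C1: 7>5, C2: 5>3, C3: 6>4) and is removed.
Among the remaining strategies, none is strictly dominated by another pure strategy of the same player, so the elimination stops.
Surviving strategies — Alice: {R3, R4, R5}; Bob: {C1, C2, C3}.

R3, R4, R5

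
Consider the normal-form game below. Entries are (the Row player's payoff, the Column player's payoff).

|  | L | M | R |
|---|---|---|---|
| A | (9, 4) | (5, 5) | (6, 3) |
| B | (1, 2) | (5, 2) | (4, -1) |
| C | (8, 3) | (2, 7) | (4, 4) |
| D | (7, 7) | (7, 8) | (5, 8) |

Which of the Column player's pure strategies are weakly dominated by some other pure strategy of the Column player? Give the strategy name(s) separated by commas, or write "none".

L, R

M weakly dominates L — A: 5>4, B: 2=2, C: 7>3, D: 8>7.
Nothing dominates M: L at A (5>4); R at A (5>3).
M weakly dominates R — A: 5>3, B: 2>-1, C: 7>4, D: 8=8.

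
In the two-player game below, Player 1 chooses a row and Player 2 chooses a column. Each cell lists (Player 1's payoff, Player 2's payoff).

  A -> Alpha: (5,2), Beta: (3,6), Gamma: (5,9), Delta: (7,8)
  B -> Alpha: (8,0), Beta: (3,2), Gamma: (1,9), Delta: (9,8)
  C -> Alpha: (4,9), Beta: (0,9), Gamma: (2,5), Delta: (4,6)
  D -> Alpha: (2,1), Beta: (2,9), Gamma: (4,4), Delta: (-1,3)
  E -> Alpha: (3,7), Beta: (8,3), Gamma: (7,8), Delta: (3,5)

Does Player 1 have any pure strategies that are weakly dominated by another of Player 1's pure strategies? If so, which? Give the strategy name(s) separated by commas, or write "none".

C, D

A is not dominated — it holds its own against B at Gamma (5>1); C at Alpha (5>4); D at Alpha (5>2); E at Alpha (5>3).
B is not dominated — it holds its own against A at Alpha (8>5); C at Alpha (8>4); D at Alpha (8>2); E at Alpha (8>3).
C is weakly dominated by A (Alpha: 5>4, Beta: 3>0, Gamma: 5>2, Delta: 7>4).
D: dominated, since A does at least as well everywhere (Alpha: 5>2, Beta: 3>2, Gamma: 5>4, Delta: 7>-1).
E is not dominated — it holds its own against A at Beta (8>3); B at Beta (8>3); C at Beta (8>0); D at Alpha (3>2).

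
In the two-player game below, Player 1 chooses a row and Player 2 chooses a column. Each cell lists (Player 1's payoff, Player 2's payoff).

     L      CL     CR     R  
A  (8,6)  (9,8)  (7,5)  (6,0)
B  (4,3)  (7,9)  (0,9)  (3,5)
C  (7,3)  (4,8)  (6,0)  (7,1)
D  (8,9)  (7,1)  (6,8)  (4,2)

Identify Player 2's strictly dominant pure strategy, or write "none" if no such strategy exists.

none

L fails to dominate CL at A (6<8).
CL fails to dominate L at D (1<9).
CR fails to dominate L at A (5<6).
R fails to dominate L at A (0<6).
No single strategy dominates all the others.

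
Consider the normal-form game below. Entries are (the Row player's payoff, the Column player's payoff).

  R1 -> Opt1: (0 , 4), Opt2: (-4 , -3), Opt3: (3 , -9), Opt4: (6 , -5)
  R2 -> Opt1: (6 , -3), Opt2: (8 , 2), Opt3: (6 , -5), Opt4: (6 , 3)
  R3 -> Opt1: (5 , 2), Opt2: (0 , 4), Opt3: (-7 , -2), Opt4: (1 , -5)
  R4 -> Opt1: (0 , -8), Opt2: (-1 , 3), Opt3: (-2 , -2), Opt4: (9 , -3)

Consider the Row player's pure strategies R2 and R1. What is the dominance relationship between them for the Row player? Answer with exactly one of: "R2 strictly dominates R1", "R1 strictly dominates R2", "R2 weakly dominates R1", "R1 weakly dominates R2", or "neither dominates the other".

R2 weakly dominates R1

Compare R2 to R1 across each choice by the Column player: Opt1: 6>0, Opt2: 8>-4, Opt3: 6>3, Opt4: 6=6.
R2 is at least as good everywhere and strictly better somewhere (tied only at Opt4), so R2 weakly but not strictly dominates R1.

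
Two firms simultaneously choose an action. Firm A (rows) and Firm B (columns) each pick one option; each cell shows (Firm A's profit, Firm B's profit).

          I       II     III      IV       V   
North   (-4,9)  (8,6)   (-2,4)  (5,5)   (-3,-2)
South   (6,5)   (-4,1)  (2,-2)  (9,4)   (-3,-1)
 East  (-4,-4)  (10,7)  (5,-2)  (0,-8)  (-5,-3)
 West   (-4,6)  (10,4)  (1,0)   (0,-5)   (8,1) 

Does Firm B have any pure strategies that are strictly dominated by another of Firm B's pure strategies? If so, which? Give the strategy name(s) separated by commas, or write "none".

III, IV, V

I is not dominated — it holds its own against II at North (9>6); III at North (9>4); IV at North (9>5); V at North (9>-2).
Nothing dominates II: I at East (7>-4); III at North (6>4); IV at North (6>5); V at North (6>-2).
III is strictly dominated by II (North: 6>4, South: 1>-2, East: 7>-2, West: 4>0).
I strictly dominates IV — North: 9>5, South: 5>4, East: -4>-8, West: 6>-5.
V: dominated, since II does at least as well everywhere (North: 6>-2, South: 1>-1, East: 7>-3, West: 4>1).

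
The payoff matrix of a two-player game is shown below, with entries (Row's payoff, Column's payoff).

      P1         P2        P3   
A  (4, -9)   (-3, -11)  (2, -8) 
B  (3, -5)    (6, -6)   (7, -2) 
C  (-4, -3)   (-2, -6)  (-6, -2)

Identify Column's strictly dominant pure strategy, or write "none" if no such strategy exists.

P3 vs P1: A: -8>-9, B: -2>-5, C: -2>-3.
P3 vs P2: A: -8>-11, B: -2>-6, C: -2>-6.
P3 strictly beats every other strategy against every opponent action, so it is strictly dominant.

P3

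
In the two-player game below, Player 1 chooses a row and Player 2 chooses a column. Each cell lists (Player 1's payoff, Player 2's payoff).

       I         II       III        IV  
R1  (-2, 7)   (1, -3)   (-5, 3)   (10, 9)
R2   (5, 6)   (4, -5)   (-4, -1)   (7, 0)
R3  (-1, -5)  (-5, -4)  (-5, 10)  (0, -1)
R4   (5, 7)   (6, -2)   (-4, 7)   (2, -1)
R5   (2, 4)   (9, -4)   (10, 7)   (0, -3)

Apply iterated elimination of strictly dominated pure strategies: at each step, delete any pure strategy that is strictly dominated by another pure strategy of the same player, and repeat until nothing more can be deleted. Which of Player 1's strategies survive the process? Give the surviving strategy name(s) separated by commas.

R1, R2, R4, R5

For Player 1, R2 strictly dominates R3 on the remaining columns (I: 5>-1, II: 4>-5, III: -4>-5, IV: 7>0); eliminate R3.
Player 2's strategy II is strictly dominated by I (R1: 7>-3, R2: 6>-5, R4: 7>-2, R5: 4>-4) and is removed.
Among the remaining strategies, none is strictly dominated by another pure strategy of the same player, so the elimination stops.
Surviving strategies — Player 1: {R1, R2, R4, R5}; Player 2: {I, III, IV}.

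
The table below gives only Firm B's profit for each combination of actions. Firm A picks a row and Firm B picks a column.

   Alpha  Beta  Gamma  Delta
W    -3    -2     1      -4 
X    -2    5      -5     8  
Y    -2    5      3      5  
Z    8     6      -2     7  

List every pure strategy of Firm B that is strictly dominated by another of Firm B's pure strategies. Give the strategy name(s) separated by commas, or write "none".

none

Alpha: no other strategy beats it everywhere (Beta at Z (8>6); Gamma at X (-2>-5); Delta at W (-3>-4)).
Nothing dominates Beta: Alpha at W (-2>-3); Gamma at X (5>-5); Delta at W (-2>-4).
Gamma is not dominated — it holds its own against Alpha at W (1>-3); Beta at W (1>-2); Delta at W (1>-4).
Nothing dominates Delta: Alpha at X (8>-2); Beta at X (8>5); Gamma at X (8>-5).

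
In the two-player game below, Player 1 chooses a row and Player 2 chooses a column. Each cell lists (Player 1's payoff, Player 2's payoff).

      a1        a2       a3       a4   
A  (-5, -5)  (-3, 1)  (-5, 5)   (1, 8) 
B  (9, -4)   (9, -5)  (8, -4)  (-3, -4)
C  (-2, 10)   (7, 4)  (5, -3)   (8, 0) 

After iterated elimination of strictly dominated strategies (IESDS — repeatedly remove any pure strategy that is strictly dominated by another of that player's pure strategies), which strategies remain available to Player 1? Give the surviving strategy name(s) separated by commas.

B, C

For Player 1, C strictly dominates A on the remaining columns (a1: -2>-5, a2: 7>-3, a3: 5>-5, a4: 8>1); eliminate A.
For Player 2, a1 strictly dominates a2 on the remaining rows (B: -4>-5, C: 10>4); eliminate a2.
Among the remaining strategies, none is strictly dominated by another pure strategy of the same player, so the elimination stops.
Surviving strategies — Player 1: {B, C}; Player 2: {a1, a3, a4}.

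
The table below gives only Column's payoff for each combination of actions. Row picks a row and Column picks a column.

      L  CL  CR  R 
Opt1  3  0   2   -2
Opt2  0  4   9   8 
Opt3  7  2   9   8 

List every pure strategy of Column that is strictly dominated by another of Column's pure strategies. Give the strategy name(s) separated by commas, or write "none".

L: no other strategy beats it everywhere (CL at Opt1 (3>0); CR at Opt1 (3>2); R at Opt1 (3>-2)).
CR strictly dominates CL — Opt1: 2>0, Opt2: 9>4, Opt3: 9>2.
Nothing dominates CR: L at Opt2 (9>0); CL at Opt1 (2>0); R at Opt1 (2>-2).
CR strictly dominates R — Opt1: 2>-2, Opt2: 9>8, Opt3: 9>8.

CL, R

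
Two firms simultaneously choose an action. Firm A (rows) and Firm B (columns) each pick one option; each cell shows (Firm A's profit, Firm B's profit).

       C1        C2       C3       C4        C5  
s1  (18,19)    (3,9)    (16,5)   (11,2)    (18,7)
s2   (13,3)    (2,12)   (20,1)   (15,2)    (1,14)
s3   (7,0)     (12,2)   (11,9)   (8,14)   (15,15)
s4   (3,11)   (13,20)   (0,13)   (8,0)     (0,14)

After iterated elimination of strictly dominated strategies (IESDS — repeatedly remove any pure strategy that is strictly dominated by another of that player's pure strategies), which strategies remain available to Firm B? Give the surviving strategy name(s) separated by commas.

C1, C2, C5

Column C3 is eliminated: C5 beats it against every remaining row (s1: 7>5, s2: 14>1, s3: 15>9, s4: 14>13).
Firm B's strategy C4 is strictly dominated by C5 (s1: 7>2, s2: 14>2, s3: 15>14, s4: 14>0) and is removed.
Row s2 is eliminated: s1 beats it against every remaining column (C1: 18>13, C2: 3>2, C5: 18>1).
Among the remaining strategies, none is strictly dominated by another pure strategy of the same player, so the elimination stops.
Surviving strategies — Firm A: {s1, s3, s4}; Firm B: {C1, C2, C5}.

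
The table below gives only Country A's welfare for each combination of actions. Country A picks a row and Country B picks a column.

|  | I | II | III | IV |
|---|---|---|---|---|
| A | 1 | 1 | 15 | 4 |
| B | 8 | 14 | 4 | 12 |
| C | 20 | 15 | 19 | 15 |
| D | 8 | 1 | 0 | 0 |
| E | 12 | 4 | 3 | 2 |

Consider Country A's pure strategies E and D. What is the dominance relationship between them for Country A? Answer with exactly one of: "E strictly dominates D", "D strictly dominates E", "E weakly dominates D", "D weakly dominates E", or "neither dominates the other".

Compare E to D across each opponent action: I: 12>8, II: 4>1, III: 3>0, IV: 2>0.
E gives a strictly higher payoff against each opponent action, so E strictly dominates D.

E strictly dominates D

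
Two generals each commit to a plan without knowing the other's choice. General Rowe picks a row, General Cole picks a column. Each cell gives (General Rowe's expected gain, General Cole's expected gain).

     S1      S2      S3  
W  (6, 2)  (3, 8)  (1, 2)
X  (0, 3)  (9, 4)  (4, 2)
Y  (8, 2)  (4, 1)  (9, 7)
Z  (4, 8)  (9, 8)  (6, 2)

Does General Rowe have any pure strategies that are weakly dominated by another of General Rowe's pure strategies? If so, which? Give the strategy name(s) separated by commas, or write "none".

W: dominated, since Y does at least as well everywhere (S1: 8>6, S2: 4>3, S3: 9>1).
X: dominated, since Z does at least as well everywhere (S1: 4>0, S2: 9=9, S3: 6>4).
Y is not dominated — it holds its own against W at S1 (8>6); X at S1 (8>0); Z at S1 (8>4).
Z is not dominated — it holds its own against W at S2 (9>3); X at S1 (4>0); Y at S2 (9>4).

W, X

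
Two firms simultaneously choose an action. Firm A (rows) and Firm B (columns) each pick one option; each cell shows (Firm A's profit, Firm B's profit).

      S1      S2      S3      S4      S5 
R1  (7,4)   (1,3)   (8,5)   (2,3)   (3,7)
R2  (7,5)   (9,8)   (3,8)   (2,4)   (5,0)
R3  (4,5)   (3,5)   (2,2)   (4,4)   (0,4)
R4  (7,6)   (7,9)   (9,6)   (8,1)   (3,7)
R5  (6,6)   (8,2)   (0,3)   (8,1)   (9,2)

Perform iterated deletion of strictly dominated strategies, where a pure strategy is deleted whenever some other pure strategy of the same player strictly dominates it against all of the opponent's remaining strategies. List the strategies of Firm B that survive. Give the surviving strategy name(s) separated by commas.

S1, S2, S3, S5

For Firm A, R4 strictly dominates R3 on the remaining columns (S1: 7>4, S2: 7>3, S3: 9>2, S4: 8>4, S5: 3>0); eliminate R3.
For Firm B, S1 strictly dominates S4 on the remaining rows (R1: 4>3, R2: 5>4, R4: 6>1, R5: 6>1); eliminate S4.
Among the remaining strategies, none is strictly dominated by another pure strategy of the same player, so the elimination stops.
Surviving strategies — Firm A: {R1, R2, R4, R5}; Firm B: {S1, S2, S3, S5}.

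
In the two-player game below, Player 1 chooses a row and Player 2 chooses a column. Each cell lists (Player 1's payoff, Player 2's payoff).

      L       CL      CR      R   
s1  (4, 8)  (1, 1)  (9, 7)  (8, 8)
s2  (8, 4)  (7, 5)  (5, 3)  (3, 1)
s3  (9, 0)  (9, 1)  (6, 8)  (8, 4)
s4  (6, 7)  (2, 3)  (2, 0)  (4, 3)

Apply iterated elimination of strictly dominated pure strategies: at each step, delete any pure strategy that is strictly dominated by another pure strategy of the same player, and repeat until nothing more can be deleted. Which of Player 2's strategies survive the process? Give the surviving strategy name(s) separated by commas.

L, CR, R

For Player 1, s3 strictly dominates s2 on the remaining columns (L: 9>8, CL: 9>7, CR: 6>5, R: 8>3); eliminate s2.
Row s4 is eliminated: s3 beats it against every remaining column (L: 9>6, CL: 9>2, CR: 6>2, R: 8>4).
Player 2's strategy CL is strictly dominated by CR (s1: 7>1, s3: 8>1) and is removed.
Among the remaining strategies, none is strictly dominated by another pure strategy of the same player, so the elimination stops.
Surviving strategies — Player 1: {s1, s3}; Player 2: {L, CR, R}.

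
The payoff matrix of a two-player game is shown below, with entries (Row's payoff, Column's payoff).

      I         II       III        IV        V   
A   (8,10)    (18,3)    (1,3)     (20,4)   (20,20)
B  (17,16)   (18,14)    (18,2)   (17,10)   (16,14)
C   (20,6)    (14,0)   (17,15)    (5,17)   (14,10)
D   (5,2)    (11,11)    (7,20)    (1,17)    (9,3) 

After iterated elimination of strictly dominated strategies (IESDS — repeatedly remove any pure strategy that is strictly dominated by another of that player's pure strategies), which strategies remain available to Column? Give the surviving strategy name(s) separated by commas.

Row D is eliminated: B beats it against every remaining column (I: 17>5, II: 18>11, III: 18>7, IV: 17>1, V: 16>9).
For Column, I strictly dominates II on the remaining rows (A: 10>3, B: 16>14, C: 6>0); eliminate II.
Column's strategy III is strictly dominated by IV (A: 4>3, B: 10>2, C: 17>15) and is removed.
Among the remaining strategies, none is strictly dominated by another pure strategy of the same player, so the elimination stops.
Surviving strategies — Row: {A, B, C}; Column: {I, IV, V}.

I, IV, V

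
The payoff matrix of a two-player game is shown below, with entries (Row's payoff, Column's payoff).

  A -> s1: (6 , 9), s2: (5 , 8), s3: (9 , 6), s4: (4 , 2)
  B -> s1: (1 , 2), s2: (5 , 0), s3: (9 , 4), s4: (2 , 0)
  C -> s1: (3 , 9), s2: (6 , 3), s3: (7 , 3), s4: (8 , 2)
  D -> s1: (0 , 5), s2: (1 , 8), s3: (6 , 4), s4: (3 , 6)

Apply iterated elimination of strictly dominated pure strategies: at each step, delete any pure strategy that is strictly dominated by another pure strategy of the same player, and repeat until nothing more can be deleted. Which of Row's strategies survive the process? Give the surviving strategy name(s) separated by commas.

Row's strategy D is strictly dominated by A (s1: 6>0, s2: 5>1, s3: 9>6, s4: 4>3) and is removed.
Column's strategy s2 is strictly dominated by s1 (A: 9>8, B: 2>0, C: 9>3) and is removed.
Column's strategy s4 is strictly dominated by s1 (A: 9>2, B: 2>0, C: 9>2) and is removed.
Row's strategy C is strictly dominated by A (s1: 6>3, s3: 9>7) and is removed.
Among the remaining strategies, none is strictly dominated by another pure strategy of the same player, so the elimination stops.
Surviving strategies — Row: {A, B}; Column: {s1, s3}.

A, B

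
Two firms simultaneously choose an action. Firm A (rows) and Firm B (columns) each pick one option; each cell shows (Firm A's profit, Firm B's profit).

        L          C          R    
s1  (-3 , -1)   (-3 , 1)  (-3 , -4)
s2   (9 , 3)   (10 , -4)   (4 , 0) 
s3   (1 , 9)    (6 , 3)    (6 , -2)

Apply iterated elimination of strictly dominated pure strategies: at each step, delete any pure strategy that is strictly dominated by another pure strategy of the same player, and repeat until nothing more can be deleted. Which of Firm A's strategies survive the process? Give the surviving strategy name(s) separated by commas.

s2

For Firm A, s2 strictly dominates s1 on the remaining columns (L: 9>-3, C: 10>-3, R: 4>-3); eliminate s1.
Column C is eliminated: L beats it against every remaining row (s2: 3>-4, s3: 9>3).
For Firm B, L strictly dominates R on the remaining rows (s2: 3>0, s3: 9>-2); eliminate R.
Firm A's strategy s3 is strictly dominated by s2 (L: 9>1) and is removed.
Among the remaining strategies, none is strictly dominated by another pure strategy of the same player, so the elimination stops.
Surviving strategies — Firm A: {s2}; Firm B: {L}.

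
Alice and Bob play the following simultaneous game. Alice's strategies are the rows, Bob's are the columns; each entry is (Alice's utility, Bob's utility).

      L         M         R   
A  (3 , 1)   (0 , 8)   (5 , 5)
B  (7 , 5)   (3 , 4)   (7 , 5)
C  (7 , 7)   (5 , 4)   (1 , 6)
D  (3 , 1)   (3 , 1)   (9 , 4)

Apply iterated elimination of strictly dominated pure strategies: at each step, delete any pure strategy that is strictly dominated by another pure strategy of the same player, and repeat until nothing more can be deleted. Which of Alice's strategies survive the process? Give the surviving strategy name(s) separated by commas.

Row A is eliminated: B beats it against every remaining column (L: 7>3, M: 3>0, R: 7>5).
Bob's strategy M is strictly dominated by R (B: 5>4, C: 6>4, D: 4>1) and is removed.
Among the remaining strategies, none is strictly dominated by another pure strategy of the same player, so the elimination stops.
Surviving strategies — Alice: {B, C, D}; Bob: {L, R}.

B, C, D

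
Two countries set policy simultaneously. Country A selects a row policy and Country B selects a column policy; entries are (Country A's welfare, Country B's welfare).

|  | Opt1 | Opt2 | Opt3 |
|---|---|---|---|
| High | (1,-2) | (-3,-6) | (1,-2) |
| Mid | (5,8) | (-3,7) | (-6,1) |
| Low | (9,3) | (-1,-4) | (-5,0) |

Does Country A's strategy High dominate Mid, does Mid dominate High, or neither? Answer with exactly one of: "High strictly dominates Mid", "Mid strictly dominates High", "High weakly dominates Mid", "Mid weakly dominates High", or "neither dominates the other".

neither dominates the other

Compare High to Mid across every action of Country B: Opt1: 1<5, Opt2: -3=-3, Opt3: 1>-6.
High does better at Opt3 but worse at Opt1; neither strategy dominates the other.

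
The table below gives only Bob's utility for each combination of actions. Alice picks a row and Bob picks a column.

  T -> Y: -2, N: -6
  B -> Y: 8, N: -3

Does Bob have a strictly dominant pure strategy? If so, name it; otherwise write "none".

Y vs N: T: -2>-6, B: 8>-3.
Y strictly beats every other strategy against every opponent action, so it is strictly dominant.

Y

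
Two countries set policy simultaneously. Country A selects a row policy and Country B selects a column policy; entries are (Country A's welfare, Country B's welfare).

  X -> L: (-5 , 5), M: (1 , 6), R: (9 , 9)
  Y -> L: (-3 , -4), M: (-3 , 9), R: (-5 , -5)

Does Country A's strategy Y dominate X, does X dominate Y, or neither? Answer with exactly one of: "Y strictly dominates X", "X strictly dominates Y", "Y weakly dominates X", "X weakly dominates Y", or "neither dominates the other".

Compare Y to X across each choice by Country B: L: -3>-5, M: -3<1, R: -5<9.
Y does better at L but worse at M, R; neither strategy dominates the other.

neither dominates the other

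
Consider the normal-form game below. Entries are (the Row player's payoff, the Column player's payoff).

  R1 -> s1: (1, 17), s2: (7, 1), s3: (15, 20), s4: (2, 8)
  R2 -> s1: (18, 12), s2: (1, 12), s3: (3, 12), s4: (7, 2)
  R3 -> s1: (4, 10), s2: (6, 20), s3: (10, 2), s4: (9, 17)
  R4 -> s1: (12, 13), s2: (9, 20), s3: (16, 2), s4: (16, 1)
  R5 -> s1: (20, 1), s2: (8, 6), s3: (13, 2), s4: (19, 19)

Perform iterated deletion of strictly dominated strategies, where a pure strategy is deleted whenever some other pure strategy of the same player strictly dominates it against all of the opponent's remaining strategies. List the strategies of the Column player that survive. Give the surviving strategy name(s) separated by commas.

The Row player's strategy R1 is strictly dominated by R4 (s1: 12>1, s2: 9>7, s3: 16>15, s4: 16>2) and is removed.
For the Row player, R5 strictly dominates R2 on the remaining columns (s1: 20>18, s2: 8>1, s3: 13>3, s4: 19>7); eliminate R2.
Row R3 is eliminated: R4 beats it against every remaining column (s1: 12>4, s2: 9>6, s3: 16>10, s4: 16>9).
For the Column player, s2 strictly dominates s1 on the remaining rows (R4: 20>13, R5: 6>1); eliminate s1.
The Column player's strategy s3 is strictly dominated by s2 (R4: 20>2, R5: 6>2) and is removed.
Among the remaining strategies, none is strictly dominated by another pure strategy of the same player, so the elimination stops.
Surviving strategies — the Row player: {R4, R5}; the Column player: {s2, s4}.

s2, s4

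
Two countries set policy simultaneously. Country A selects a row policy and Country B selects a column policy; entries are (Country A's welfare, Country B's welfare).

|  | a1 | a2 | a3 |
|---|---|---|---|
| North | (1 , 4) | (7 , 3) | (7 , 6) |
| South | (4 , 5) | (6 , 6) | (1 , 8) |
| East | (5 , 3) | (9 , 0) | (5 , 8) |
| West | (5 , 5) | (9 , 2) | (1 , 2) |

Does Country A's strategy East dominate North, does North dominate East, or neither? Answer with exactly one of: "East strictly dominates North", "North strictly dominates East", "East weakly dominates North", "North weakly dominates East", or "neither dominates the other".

neither dominates the other

Compare East to North across every action of Country B: a1: 5>1, a2: 9>7, a3: 5<7.
East does better at a1, a2 but worse at a3; neither strategy dominates the other.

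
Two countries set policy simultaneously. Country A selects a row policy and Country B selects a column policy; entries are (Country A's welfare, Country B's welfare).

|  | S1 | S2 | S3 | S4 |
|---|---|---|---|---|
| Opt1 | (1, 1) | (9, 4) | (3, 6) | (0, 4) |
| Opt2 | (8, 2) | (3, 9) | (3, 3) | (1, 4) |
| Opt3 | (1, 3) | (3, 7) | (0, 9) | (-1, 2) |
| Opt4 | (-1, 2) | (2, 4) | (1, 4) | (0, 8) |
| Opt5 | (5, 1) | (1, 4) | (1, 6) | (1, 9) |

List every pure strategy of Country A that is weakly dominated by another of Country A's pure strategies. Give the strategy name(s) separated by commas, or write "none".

Opt3, Opt4, Opt5

Opt1: no other strategy beats it everywhere (Opt2 at S2 (9>3); Opt3 at S2 (9>3); Opt4 at S1 (1>-1); Opt5 at S2 (9>1)).
Opt2: no other strategy beats it everywhere (Opt1 at S1 (8>1); Opt3 at S1 (8>1); Opt4 at S1 (8>-1); Opt5 at S1 (8>5)).
Opt1 weakly dominates Opt3 — S1: 1=1, S2: 9>3, S3: 3>0, S4: 0>-1.
Opt1 weakly dominates Opt4 — S1: 1>-1, S2: 9>2, S3: 3>1, S4: 0=0.
Opt5: dominated, since Opt2 does at least as well everywhere (S1: 8>5, S2: 3>1, S3: 3>1, S4: 1=1).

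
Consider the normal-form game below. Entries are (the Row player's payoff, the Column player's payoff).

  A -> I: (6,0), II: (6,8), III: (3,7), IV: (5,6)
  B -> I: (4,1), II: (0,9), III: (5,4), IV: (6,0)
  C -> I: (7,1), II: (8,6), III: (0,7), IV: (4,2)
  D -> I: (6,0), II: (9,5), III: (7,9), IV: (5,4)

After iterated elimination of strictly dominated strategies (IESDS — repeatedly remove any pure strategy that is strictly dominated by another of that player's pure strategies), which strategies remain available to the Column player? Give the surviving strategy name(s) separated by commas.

For the Column player, II strictly dominates I on the remaining rows (A: 8>0, B: 9>1, C: 6>1, D: 5>0); eliminate I.
For the Row player, D strictly dominates C on the remaining columns (II: 9>8, III: 7>0, IV: 5>4); eliminate C.
Column IV is eliminated: II beats it against every remaining row (A: 8>6, B: 9>0, D: 5>4).
For the Row player, D strictly dominates A on the remaining columns (II: 9>6, III: 7>3); eliminate A.
For the Row player, D strictly dominates B on the remaining columns (II: 9>0, III: 7>5); eliminate B.
Column II is eliminated: III beats it against every remaining row (D: 9>5).
Among the remaining strategies, none is strictly dominated by another pure strategy of the same player, so the elimination stops.
Surviving strategies — the Row player: {D}; the Column player: {III}.

III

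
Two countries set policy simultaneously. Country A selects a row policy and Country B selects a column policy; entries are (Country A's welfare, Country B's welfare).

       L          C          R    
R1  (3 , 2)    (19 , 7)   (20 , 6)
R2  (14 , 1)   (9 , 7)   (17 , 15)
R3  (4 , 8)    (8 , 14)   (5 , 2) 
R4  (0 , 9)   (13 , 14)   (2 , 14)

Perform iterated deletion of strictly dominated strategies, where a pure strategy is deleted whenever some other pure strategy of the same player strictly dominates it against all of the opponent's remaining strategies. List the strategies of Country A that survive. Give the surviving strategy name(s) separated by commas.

Country A's strategy R3 is strictly dominated by R2 (L: 14>4, C: 9>8, R: 17>5) and is removed.
Country A's strategy R4 is strictly dominated by R1 (L: 3>0, C: 19>13, R: 20>2) and is removed.
For Country B, C strictly dominates L on the remaining rows (R1: 7>2, R2: 7>1); eliminate L.
For Country A, R1 strictly dominates R2 on the remaining columns (C: 19>9, R: 20>17); eliminate R2.
Column R is eliminated: C beats it against every remaining row (R1: 7>6).
Among the remaining strategies, none is strictly dominated by another pure strategy of the same player, so the elimination stops.
Surviving strategies — Country A: {R1}; Country B: {C}.

R1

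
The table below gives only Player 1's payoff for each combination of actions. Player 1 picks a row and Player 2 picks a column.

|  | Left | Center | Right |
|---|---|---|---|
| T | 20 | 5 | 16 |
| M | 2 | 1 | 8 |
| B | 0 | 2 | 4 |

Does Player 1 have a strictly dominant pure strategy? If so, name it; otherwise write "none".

T

T vs M: Left: 20>2, Center: 5>1, Right: 16>8.
T vs B: Left: 20>0, Center: 5>2, Right: 16>4.
T strictly beats every other strategy against every opponent action, so it is strictly dominant.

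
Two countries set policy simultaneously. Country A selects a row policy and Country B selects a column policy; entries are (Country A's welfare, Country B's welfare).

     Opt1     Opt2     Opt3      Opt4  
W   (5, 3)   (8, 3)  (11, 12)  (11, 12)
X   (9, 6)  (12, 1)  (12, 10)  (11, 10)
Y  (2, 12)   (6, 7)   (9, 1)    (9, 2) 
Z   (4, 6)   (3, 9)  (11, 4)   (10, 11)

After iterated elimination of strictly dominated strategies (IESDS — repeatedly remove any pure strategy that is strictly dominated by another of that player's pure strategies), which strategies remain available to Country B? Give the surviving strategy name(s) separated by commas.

Opt3, Opt4

For Country A, W strictly dominates Y on the remaining columns (Opt1: 5>2, Opt2: 8>6, Opt3: 11>9, Opt4: 11>9); eliminate Y.
Country A's strategy Z is strictly dominated by X (Opt1: 9>4, Opt2: 12>3, Opt3: 12>11, Opt4: 11>10) and is removed.
Country B's strategy Opt1 is strictly dominated by Opt3 (W: 12>3, X: 10>6) and is removed.
For Country B, Opt3 strictly dominates Opt2 on the remaining rows (W: 12>3, X: 10>1); eliminate Opt2.
Among the remaining strategies, none is strictly dominated by another pure strategy of the same player, so the elimination stops.
Surviving strategies — Country A: {W, X}; Country B: {Opt3, Opt4}.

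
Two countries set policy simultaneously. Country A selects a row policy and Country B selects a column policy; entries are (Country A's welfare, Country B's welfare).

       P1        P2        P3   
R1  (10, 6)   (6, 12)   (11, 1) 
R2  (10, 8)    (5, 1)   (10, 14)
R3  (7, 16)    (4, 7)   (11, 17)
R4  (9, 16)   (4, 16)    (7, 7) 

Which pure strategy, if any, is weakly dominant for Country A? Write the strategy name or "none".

R1 vs R2: P1: 10=10, P2: 6>5, P3: 11>10.
R1 vs R3: P1: 10>7, P2: 6>4, P3: 11=11.
R1 vs R4: P1: 10>9, P2: 6>4, P3: 11>7.
R1 is at least as good as every other strategy against every opponent action, so it is weakly dominant.

R1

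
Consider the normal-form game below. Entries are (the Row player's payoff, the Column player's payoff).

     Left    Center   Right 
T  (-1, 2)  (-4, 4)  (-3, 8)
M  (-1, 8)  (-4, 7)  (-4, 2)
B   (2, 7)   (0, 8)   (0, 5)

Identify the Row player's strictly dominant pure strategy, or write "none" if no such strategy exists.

B

B vs T: Left: 2>-1, Center: 0>-4, Right: 0>-3.
B vs M: Left: 2>-1, Center: 0>-4, Right: 0>-4.
B strictly beats every other strategy against every opponent action, so it is strictly dominant.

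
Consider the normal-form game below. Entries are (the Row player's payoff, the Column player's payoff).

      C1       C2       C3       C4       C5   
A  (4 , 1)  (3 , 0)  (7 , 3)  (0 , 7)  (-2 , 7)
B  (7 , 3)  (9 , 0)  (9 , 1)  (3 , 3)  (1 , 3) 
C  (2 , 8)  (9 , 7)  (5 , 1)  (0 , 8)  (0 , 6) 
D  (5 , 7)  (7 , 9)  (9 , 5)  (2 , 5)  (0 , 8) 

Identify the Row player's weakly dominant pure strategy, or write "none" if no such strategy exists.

B

B vs A: C1: 7>4, C2: 9>3, C3: 9>7, C4: 3>0, C5: 1>-2.
B vs C: C1: 7>2, C2: 9=9, C3: 9>5, C4: 3>0, C5: 1>0.
B vs D: C1: 7>5, C2: 9>7, C3: 9=9, C4: 3>2, C5: 1>0.
B is at least as good as every other strategy against every opponent action, so it is weakly dominant.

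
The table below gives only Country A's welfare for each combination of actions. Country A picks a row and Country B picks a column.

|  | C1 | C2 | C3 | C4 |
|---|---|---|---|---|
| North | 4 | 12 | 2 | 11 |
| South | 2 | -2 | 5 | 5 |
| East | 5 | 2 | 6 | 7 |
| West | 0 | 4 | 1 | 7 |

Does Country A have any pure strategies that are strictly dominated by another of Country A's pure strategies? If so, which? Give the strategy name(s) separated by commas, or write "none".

South, West

North is not dominated — it holds its own against South at C1 (4>2); East at C2 (12>2); West at C1 (4>0).
East strictly dominates South — C1: 5>2, C2: 2>-2, C3: 6>5, C4: 7>5.
Nothing dominates East: North at C1 (5>4); South at C1 (5>2); West at C1 (5>0).
West: dominated, since North does at least as well everywhere (C1: 4>0, C2: 12>4, C3: 2>1, C4: 11>7).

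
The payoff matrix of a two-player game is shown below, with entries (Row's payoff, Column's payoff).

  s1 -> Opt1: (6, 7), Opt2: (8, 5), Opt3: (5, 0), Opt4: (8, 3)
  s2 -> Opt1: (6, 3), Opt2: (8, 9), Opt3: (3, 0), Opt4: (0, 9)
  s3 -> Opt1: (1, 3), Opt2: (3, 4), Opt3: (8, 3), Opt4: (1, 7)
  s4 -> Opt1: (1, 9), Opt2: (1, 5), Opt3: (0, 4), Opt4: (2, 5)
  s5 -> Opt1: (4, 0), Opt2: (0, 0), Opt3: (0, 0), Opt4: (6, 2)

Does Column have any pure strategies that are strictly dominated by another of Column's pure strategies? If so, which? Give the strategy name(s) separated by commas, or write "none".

Opt1 is not dominated — it holds its own against Opt2 at s1 (7>5); Opt3 at s1 (7>0); Opt4 at s1 (7>3).
Nothing dominates Opt2: Opt1 at s2 (9>3); Opt3 at s1 (5>0); Opt4 at s1 (5>3).
Opt3 is strictly dominated by Opt4 (s1: 3>0, s2: 9>0, s3: 7>3, s4: 5>4, s5: 2>0).
Opt4 is not dominated — it holds its own against Opt1 at s2 (9>3); Opt2 at s2 (9=9); Opt3 at s1 (3>0).

Opt3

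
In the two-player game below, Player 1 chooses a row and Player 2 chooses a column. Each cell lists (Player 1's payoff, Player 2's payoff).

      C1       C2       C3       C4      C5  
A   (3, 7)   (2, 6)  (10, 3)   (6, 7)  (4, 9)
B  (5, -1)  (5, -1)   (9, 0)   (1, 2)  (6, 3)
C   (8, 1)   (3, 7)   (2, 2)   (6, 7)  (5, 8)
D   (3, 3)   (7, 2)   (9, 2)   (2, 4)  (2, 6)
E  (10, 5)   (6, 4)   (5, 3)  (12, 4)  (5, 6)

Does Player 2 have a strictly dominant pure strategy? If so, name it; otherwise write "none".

C5 vs C1: A: 9>7, B: 3>-1, C: 8>1, D: 6>3, E: 6>5.
C5 vs C2: A: 9>6, B: 3>-1, C: 8>7, D: 6>2, E: 6>4.
C5 vs C3: A: 9>3, B: 3>0, C: 8>2, D: 6>2, E: 6>3.
C5 vs C4: A: 9>7, B: 3>2, C: 8>7, D: 6>4, E: 6>4.
C5 strictly beats every other strategy against every opponent action, so it is strictly dominant.

C5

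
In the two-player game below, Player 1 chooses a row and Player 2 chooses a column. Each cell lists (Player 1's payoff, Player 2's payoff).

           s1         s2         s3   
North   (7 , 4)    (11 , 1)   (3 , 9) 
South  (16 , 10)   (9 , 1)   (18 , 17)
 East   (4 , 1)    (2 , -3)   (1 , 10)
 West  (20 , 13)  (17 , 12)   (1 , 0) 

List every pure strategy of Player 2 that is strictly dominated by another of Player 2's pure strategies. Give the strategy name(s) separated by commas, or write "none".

s2

s1: no other strategy beats it everywhere (s2 at North (4>1); s3 at West (13>0)).
s2: dominated, since s1 does at least as well everywhere (North: 4>1, South: 10>1, East: 1>-3, West: 13>12).
s3: no other strategy beats it everywhere (s1 at North (9>4); s2 at North (9>1)).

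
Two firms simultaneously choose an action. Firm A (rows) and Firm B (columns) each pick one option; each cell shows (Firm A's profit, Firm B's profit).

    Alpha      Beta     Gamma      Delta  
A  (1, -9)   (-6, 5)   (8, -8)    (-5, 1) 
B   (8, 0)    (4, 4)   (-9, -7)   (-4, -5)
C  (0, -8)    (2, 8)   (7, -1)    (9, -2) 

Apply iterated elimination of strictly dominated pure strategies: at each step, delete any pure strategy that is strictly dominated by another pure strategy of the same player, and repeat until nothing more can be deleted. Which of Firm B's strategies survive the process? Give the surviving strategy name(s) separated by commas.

Beta

Firm B's strategy Alpha is strictly dominated by Beta (A: 5>-9, B: 4>0, C: 8>-8) and is removed.
Firm B's strategy Gamma is strictly dominated by Beta (A: 5>-8, B: 4>-7, C: 8>-1) and is removed.
Row A is eliminated: B beats it against every remaining column (Beta: 4>-6, Delta: -4>-5).
Firm B's strategy Delta is strictly dominated by Beta (B: 4>-5, C: 8>-2) and is removed.
For Firm A, B strictly dominates C on the remaining columns (Beta: 4>2); eliminate C.
Among the remaining strategies, none is strictly dominated by another pure strategy of the same player, so the elimination stops.
Surviving strategies — Firm A: {B}; Firm B: {Beta}.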